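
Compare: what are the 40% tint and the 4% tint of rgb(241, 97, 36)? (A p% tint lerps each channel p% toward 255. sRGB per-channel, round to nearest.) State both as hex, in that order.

40% tint:
  R: 241 + 5.6 = 246.6 → 247
  G: 97 + 0.4×(255−97) = 97 + 63.2 = 160.2 → 160
  B: 36 + 0.4×(255−36) = 36 + 87.6 = 123.6 → 124
  → #F7A07C
4% tint:
  R: 241 + 0.56 = 241.56 → 242
  G: 97 + 0.04×(255−97) = 97 + 6.32 = 103.32 → 103
  B: 36 + 0.04×(255−36) = 36 + 8.76 = 44.76 → 45
  → #F2672D

#F7A07C, #F2672D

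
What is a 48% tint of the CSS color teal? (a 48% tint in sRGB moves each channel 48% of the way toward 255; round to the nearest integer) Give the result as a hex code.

CSS teal is rgb(0, 128, 128).
Lerp each channel 48% toward 255:
  R: 0 + 0.48×(255−0) = 0 + 122.4 = 122.4 → 122
  G: 128 + 0.48×(255−128) = 128 + 60.96 = 188.96 → 189
  B: 128 + 60.96 = 188.96 → 189
rgb(122, 189, 189) = #7ABDBD.

#7ABDBD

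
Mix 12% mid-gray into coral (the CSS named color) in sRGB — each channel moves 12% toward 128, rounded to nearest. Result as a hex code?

CSS coral is rgb(255, 127, 80).
Lerp each channel 12% toward 128:
  R: 255 + 0.12×(128−255) = 255 − 15.24 = 239.76 → 240
  G: 127 + 0.12×(128−127) = 127 + 0.12 = 127.12 → 127
  B: 80 + 5.76 = 85.76 → 86
rgb(240, 127, 86) = #F07F56.

#F07F56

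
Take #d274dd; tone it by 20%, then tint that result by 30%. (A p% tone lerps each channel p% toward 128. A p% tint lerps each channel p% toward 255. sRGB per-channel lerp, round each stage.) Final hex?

#d274dd is rgb(210, 116, 221).
Lerp each channel 20% toward 128:
  R: 210 + 0.2×(128−210) = 210 − 16.4 = 193.6 → 194
  G: 116 + 2.4 = 118.4 → 118
  B: 221 + 0.2×(128−221) = 221 − 18.6 = 202.4 → 202
After the tone: rgb(194, 118, 202) = #c276ca.
Lerp each channel 30% toward 255:
  R: 194 + 18.3 = 212.3 → 212
  G: 118 + 41.1 = 159.1 → 159
  B: 202 + 0.3×(255−202) = 202 + 15.9 = 217.9 → 218
rgb(212, 159, 218) = #d49fda.

#d49fda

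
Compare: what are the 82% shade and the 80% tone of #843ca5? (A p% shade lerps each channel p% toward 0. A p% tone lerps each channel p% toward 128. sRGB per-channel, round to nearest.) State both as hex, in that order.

#180b1e, #817287

#843ca5 is rgb(132, 60, 165).
82% shade:
  R: 132 + 0.82×(0−132) = 132 − 108.24 = 23.76 → 24
  G: 60 − 49.2 = 10.8 → 11
  B: 165 − 135.3 = 29.7 → 30
  → #180b1e
80% tone:
  R: 132 + 0.8×(128−132) = 132 − 3.2 = 128.8 → 129
  G: 60 + 0.8×(128−60) = 60 + 54.4 = 114.4 → 114
  B: 165 − 29.6 = 135.4 → 135
  → #817287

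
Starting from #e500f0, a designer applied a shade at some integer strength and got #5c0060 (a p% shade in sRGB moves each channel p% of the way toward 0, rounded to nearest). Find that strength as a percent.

60%

#e500f0 is rgb(229, 0, 240); #5c0060 is rgb(92, 0, 96).
On the B channel (widest range): 96 ≈ 240 + (p/100)(0 − 240), so p ≈ 100×(96 − 240)/(0 − 240) = -14400/-240 = 60.00.
p = 60 reproduces all three channels after rounding.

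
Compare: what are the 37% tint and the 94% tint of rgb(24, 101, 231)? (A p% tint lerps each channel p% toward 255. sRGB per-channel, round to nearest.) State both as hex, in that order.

#6D9EF0, #F1F6FE

37% tint:
  R: 24 + 85.47 = 109.47 → 109
  G: 101 + 0.37×(255−101) = 101 + 56.98 = 157.98 → 158
  B: 231 + 8.88 = 239.88 → 240
  → #6D9EF0
94% tint:
  R: 24 + 217.14 = 241.14 → 241
  G: 101 + 144.76 = 245.76 → 246
  B: 231 + 0.94×(255−231) = 231 + 22.56 = 253.56 → 254
  → #F1F6FE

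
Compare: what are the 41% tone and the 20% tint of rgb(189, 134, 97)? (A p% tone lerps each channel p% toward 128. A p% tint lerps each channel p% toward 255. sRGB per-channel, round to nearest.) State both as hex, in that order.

#A4846E, #CA9E81

41% tone:
  R: 189 − 25.01 = 163.99 → 164
  G: 134 − 2.46 = 131.54 → 132
  B: 97 + 0.41×(128−97) = 97 + 12.71 = 109.71 → 110
  → #A4846E
20% tint:
  R: 189 + 0.2×(255−189) = 189 + 13.2 = 202.2 → 202
  G: 134 + 24.2 = 158.2 → 158
  B: 97 + 0.2×(255−97) = 97 + 31.6 = 128.6 → 129
  → #CA9E81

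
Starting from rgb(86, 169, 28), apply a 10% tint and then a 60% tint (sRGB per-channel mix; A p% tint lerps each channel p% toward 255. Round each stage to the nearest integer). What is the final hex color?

#C2E0AD

Lerp each channel 10% toward 255:
  R: 86 + 0.1×(255−86) = 86 + 16.9 = 102.9 → 103
  G: 169 + 0.1×(255−169) = 169 + 8.6 = 177.6 → 178
  B: 28 + 22.7 = 50.7 → 51
After the tint: rgb(103, 178, 51) = #67B233.
Lerp each channel 60% toward 255:
  R: 103 + 91.2 = 194.2 → 194
  G: 178 + 46.2 = 224.2 → 224
  B: 51 + 0.6×(255−51) = 51 + 122.4 = 173.4 → 173
rgb(194, 224, 173) = #C2E0AD.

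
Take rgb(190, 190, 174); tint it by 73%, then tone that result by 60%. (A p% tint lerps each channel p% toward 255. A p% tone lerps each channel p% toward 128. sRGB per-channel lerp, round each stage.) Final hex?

#ACACAA

A 73% tint moves each channel 73% toward 255:
  R: 190 + 47.45 = 237.45 → 237
  G: 190 + 47.45 = 237.45 → 237
  B: 174 + 0.73×(255−174) = 174 + 59.13 = 233.13 → 233
After the tint: rgb(237, 237, 233) = #EDEDE9.
Per channel, c → c + 0.6(128 − c):
  R: 237 − 65.4 = 171.6 → 172
  G: 237 − 65.4 = 171.6 → 172
  B: 233 − 63 = 170 → 170
rgb(172, 172, 170) = #ACACAA.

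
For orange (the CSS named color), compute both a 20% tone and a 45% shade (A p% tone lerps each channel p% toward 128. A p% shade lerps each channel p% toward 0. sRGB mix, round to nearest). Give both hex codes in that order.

CSS orange is rgb(255, 165, 0).
20% tone:
  R: 255 − 25.4 = 229.6 → 230
  G: 165 − 7.4 = 157.6 → 158
  B: 0 + 0.2×(128−0) = 0 + 25.6 = 25.6 → 26
  → #E69E1A
45% shade:
  R: 255 + 0.45×(0−255) = 255 − 114.75 = 140.25 → 140
  G: 165 + 0.45×(0−165) = 165 − 74.25 = 90.75 → 91
  B: 0 + 0.45×(0−0) = 0 + 0 = 0 → 0
  → #8C5B00

#E69E1A, #8C5B00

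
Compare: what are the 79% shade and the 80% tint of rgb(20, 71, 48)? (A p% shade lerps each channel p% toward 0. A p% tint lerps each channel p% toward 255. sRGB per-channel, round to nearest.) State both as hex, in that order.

79% shade:
  R: 20 + 0.79×(0−20) = 20 − 15.8 = 4.2 → 4
  G: 71 − 56.09 = 14.91 → 15
  B: 48 + 0.79×(0−48) = 48 − 37.92 = 10.08 → 10
  → #040f0a
80% tint:
  R: 20 + 188 = 208 → 208
  G: 71 + 0.8×(255−71) = 71 + 147.2 = 218.2 → 218
  B: 48 + 165.6 = 213.6 → 214
  → #d0dad6

#040f0a, #d0dad6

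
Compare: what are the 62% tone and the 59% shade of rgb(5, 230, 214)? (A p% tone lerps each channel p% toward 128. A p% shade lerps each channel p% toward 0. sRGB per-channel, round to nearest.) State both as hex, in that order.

#51a7a1, #025e58

62% tone:
  R: 5 + 76.26 = 81.26 → 81
  G: 230 + 0.62×(128−230) = 230 − 63.24 = 166.76 → 167
  B: 214 − 53.32 = 160.68 → 161
  → #51a7a1
59% shade:
  R: 5 + 0.59×(0−5) = 5 − 2.95 = 2.05 → 2
  G: 230 − 135.7 = 94.3 → 94
  B: 214 + 0.59×(0−214) = 214 − 126.26 = 87.74 → 88
  → #025e58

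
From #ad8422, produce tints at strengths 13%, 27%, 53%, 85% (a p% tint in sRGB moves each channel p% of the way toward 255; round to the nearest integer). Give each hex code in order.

#b8943f, #c3a55e, #d8c597, #f3edde

#ad8422 is rgb(173, 132, 34).
13%: (173 + 10.66 = 183.66→184, 132 + 15.99 = 147.99→148, 34 + 28.73 = 62.73→63) → #b8943f
27%: (173 + 22.14 = 195.14→195, 132 + 33.21 = 165.21→165, 34 + 59.67 = 93.67→94) → #c3a55e
53%: (173 + 43.46 = 216.46→216, 132 + 65.19 = 197.19→197, 34 + 117.13 = 151.13→151) → #d8c597
85%: (173 + 69.7 = 242.7→243, 132 + 104.55 = 236.55→237, 34 + 187.85 = 221.85→222) → #f3edde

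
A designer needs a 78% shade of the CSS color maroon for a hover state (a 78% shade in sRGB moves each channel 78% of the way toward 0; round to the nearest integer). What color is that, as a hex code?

#1c0000

CSS maroon is rgb(128, 0, 0).
Lerp each channel 78% toward 0:
  R: 128 + 0.78×(0−128) = 128 − 99.84 = 28.16 → 28
  G: 0 + 0.78×(0−0) = 0 + 0 = 0 → 0
  B: 0 + 0.78×(0−0) = 0 + 0 = 0 → 0
rgb(28, 0, 0) = #1c0000.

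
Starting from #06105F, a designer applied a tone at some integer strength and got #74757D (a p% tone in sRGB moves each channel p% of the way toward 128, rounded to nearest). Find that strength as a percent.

90%

#06105F is rgb(6, 16, 95); #74757D is rgb(116, 117, 125).
On the R channel (widest range): 116 ≈ 6 + (p/100)(128 − 6), so p ≈ 100×(116 − 6)/(128 − 6) = 11000/122 = 90.16.
p = 90 reproduces all three channels after rounding.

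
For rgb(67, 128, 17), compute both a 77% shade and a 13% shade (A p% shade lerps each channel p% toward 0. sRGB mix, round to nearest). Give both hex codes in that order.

77% shade:
  R: 67 − 51.59 = 15.41 → 15
  G: 128 − 98.56 = 29.44 → 29
  B: 17 − 13.09 = 3.91 → 4
  → #0f1d04
13% shade:
  R: 67 − 8.71 = 58.29 → 58
  G: 128 − 16.64 = 111.36 → 111
  B: 17 − 2.21 = 14.79 → 15
  → #3a6f0f

#0f1d04, #3a6f0f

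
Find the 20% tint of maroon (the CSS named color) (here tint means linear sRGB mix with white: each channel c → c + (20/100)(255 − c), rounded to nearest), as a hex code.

#993333

CSS maroon is rgb(128, 0, 0).
Lerp each channel 20% toward 255:
  R: 128 + 0.2×(255−128) = 128 + 25.4 = 153.4 → 153
  G: 0 + 0.2×(255−0) = 0 + 51 = 51 → 51
  B: 0 + 0.2×(255−0) = 0 + 51 = 51 → 51
rgb(153, 51, 51) = #993333.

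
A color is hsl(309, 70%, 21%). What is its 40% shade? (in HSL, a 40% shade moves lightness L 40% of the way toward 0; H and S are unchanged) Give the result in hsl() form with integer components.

L moves 40% from 21 toward 0: 21 − 8.4 = 12.6 → 13.
H and S are unchanged.

hsl(309, 70%, 13%)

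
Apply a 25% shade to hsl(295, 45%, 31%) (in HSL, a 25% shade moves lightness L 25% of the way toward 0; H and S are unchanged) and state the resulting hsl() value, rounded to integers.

hsl(295, 45%, 23%)

L moves 25% from 31 toward 0: 31 − 7.75 = 23.25 → 23.
H and S are unchanged.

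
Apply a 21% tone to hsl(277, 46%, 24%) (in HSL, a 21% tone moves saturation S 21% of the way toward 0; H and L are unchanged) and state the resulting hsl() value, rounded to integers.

S moves 21% from 46 toward 0: 46 − 9.66 = 36.34 → 36.
H and L are unchanged.

hsl(277, 36%, 24%)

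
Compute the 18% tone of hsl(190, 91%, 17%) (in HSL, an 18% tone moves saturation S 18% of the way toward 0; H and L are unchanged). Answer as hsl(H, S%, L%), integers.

hsl(190, 75%, 17%)

S moves 18% from 91 toward 0: 91 − 16.38 = 74.62 → 75.
H and L are unchanged.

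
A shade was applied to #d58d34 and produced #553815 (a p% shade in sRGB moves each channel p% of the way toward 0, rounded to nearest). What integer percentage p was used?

60%

#d58d34 is rgb(213, 141, 52); #553815 is rgb(85, 56, 21).
On the R channel (widest range): 85 ≈ 213 + (p/100)(0 − 213), so p ≈ 100×(85 − 213)/(0 − 213) = -12800/-213 = 60.09.
p = 60 reproduces all three channels after rounding.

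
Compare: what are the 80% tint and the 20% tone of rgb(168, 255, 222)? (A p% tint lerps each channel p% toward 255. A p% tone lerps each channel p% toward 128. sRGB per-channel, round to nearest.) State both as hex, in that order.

#EEFFF8, #A0E6CB

80% tint:
  R: 168 + 69.6 = 237.6 → 238
  G: 255 + 0.8×(255−255) = 255 + 0 = 255 → 255
  B: 222 + 26.4 = 248.4 → 248
  → #EEFFF8
20% tone:
  R: 168 + 0.2×(128−168) = 168 − 8 = 160 → 160
  G: 255 + 0.2×(128−255) = 255 − 25.4 = 229.6 → 230
  B: 222 + 0.2×(128−222) = 222 − 18.8 = 203.2 → 203
  → #A0E6CB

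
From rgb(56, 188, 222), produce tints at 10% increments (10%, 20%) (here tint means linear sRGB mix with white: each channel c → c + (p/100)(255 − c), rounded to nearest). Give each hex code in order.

#4CC3E1, #60C9E5

10%: (56 + 19.9 = 75.9→76, 188 + 6.7 = 194.7→195, 222 + 3.3 = 225.3→225) → #4CC3E1
20%: (56 + 39.8 = 95.8→96, 188 + 13.4 = 201.4→201, 222 + 6.6 = 228.6→229) → #60C9E5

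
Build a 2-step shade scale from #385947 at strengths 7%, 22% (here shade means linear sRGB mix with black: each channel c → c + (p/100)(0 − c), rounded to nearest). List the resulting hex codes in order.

#345342, #2c4537

#385947 is rgb(56, 89, 71).
7%: (56 − 3.92 = 52.08→52, 89 − 6.23 = 82.77→83, 71 − 4.97 = 66.03→66) → #345342
22%: (56 − 12.32 = 43.68→44, 89 − 19.58 = 69.42→69, 71 − 15.62 = 55.38→55) → #2c4537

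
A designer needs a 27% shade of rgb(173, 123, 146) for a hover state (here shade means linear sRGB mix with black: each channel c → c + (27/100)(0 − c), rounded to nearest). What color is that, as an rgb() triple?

A 27% shade moves each channel 27% toward 0:
  R: 173 − 46.71 = 126.29 → 126
  G: 123 + 0.27×(0−123) = 123 − 33.21 = 89.79 → 90
  B: 146 + 0.27×(0−146) = 146 − 39.42 = 106.58 → 107

rgb(126, 90, 107)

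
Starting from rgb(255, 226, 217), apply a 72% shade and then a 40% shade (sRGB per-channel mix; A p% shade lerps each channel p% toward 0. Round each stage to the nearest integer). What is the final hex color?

#2b2625

Lerp each channel 72% toward 0:
  R: 255 − 183.6 = 71.4 → 71
  G: 226 − 162.72 = 63.28 → 63
  B: 217 − 156.24 = 60.76 → 61
After the shade: rgb(71, 63, 61) = #473f3d.
Lerp each channel 40% toward 0:
  R: 71 + 0.4×(0−71) = 71 − 28.4 = 42.6 → 43
  G: 63 − 25.2 = 37.8 → 38
  B: 61 − 24.4 = 36.6 → 37
rgb(43, 38, 37) = #2b2625.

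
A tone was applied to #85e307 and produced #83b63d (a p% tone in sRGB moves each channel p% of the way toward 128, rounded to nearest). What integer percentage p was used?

#85e307 is rgb(133, 227, 7); #83b63d is rgb(131, 182, 61).
On the B channel (widest range): 61 ≈ 7 + (p/100)(128 − 7), so p ≈ 100×(61 − 7)/(128 − 7) = 5400/121 = 44.63.
p = 45 reproduces all three channels after rounding.

45%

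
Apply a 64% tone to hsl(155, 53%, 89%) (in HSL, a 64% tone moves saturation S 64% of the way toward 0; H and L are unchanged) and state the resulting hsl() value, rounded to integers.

hsl(155, 19%, 89%)

S moves 64% from 53 toward 0: 53 − 33.92 = 19.08 → 19.
H and L are unchanged.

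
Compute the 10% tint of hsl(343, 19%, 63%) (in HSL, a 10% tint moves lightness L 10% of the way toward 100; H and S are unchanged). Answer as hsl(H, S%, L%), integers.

hsl(343, 19%, 67%)

L moves 10% from 63 toward 100: 63 + 3.7 = 66.7 → 67.
H and S are unchanged.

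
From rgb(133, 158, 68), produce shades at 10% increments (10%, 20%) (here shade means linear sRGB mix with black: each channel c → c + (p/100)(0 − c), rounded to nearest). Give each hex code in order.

#788E3D, #6A7E36

10%: (133 − 13.3 = 119.7→120, 158 − 15.8 = 142.2→142, 68 − 6.8 = 61.2→61) → #788E3D
20%: (133 − 26.6 = 106.4→106, 158 − 31.6 = 126.4→126, 68 − 13.6 = 54.4→54) → #6A7E36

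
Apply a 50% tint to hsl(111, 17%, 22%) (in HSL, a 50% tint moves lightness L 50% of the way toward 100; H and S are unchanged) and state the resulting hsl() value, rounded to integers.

L moves 50% from 22 toward 100: 22 + 39 = 61 → 61.
H and S are unchanged.

hsl(111, 17%, 61%)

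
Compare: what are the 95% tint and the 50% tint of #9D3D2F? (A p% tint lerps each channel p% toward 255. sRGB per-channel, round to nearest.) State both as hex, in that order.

#FAF5F5, #CE9E97

#9D3D2F is rgb(157, 61, 47).
95% tint:
  R: 157 + 0.95×(255−157) = 157 + 93.1 = 250.1 → 250
  G: 61 + 184.3 = 245.3 → 245
  B: 47 + 0.95×(255−47) = 47 + 197.6 = 244.6 → 245
  → #FAF5F5
50% tint:
  R: 157 + 0.5×(255−157) = 157 + 49 = 206 → 206
  G: 61 + 97 = 158 → 158
  B: 47 + 104 = 151 → 151
  → #CE9E97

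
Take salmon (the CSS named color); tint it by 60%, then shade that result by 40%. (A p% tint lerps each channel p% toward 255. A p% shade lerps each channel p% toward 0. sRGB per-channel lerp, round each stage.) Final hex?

CSS salmon is rgb(250, 128, 114).
A 60% tint moves each channel 60% toward 255:
  R: 250 + 3 = 253 → 253
  G: 128 + 0.6×(255−128) = 128 + 76.2 = 204.2 → 204
  B: 114 + 84.6 = 198.6 → 199
After the tint: rgb(253, 204, 199) = #FDCCC7.
A 40% shade moves each channel 40% toward 0:
  R: 253 + 0.4×(0−253) = 253 − 101.2 = 151.8 → 152
  G: 204 − 81.6 = 122.4 → 122
  B: 199 − 79.6 = 119.4 → 119
rgb(152, 122, 119) = #987A77.

#987A77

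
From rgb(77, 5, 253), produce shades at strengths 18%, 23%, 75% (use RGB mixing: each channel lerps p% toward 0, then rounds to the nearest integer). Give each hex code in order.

18%: (77 − 13.86 = 63.14→63, 5 − 0.9 = 4.1→4, 253 − 45.54 = 207.46→207) → #3F04CF
23%: (77 − 17.71 = 59.29→59, 5 − 1.15 = 3.85→4, 253 − 58.19 = 194.81→195) → #3B04C3
75%: (77 − 57.75 = 19.25→19, 5 − 3.75 = 1.25→1, 253 − 189.75 = 63.25→63) → #13013F

#3F04CF, #3B04C3, #13013F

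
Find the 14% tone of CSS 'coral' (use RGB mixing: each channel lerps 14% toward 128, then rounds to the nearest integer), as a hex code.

CSS coral is rgb(255, 127, 80).
Lerp each channel 14% toward 128:
  R: 255 + 0.14×(128−255) = 255 − 17.78 = 237.22 → 237
  G: 127 + 0.14×(128−127) = 127 + 0.14 = 127.14 → 127
  B: 80 + 0.14×(128−80) = 80 + 6.72 = 86.72 → 87
rgb(237, 127, 87) = #ED7F57.

#ED7F57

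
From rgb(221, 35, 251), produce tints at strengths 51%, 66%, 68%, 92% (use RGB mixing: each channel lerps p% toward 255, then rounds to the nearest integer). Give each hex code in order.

#EE93FD, #F3B4FE, #F4B9FE, #FCEDFF

51%: (221 + 17.34 = 238.34→238, 35 + 112.2 = 147.2→147, 251 + 2.04 = 253.04→253) → #EE93FD
66%: (221 + 22.44 = 243.44→243, 35 + 145.2 = 180.2→180, 251 + 2.64 = 253.64→254) → #F3B4FE
68%: (221 + 23.12 = 244.12→244, 35 + 149.6 = 184.6→185, 251 + 2.72 = 253.72→254) → #F4B9FE
92%: (221 + 31.28 = 252.28→252, 35 + 202.4 = 237.4→237, 251 + 3.68 = 254.68→255) → #FCEDFF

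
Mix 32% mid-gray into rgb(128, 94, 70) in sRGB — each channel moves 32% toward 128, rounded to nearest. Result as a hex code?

#806959

Per channel, c → c + 0.32(128 − c):
  R: 128 + 0 = 128 → 128
  G: 94 + 0.32×(128−94) = 94 + 10.88 = 104.88 → 105
  B: 70 + 0.32×(128−70) = 70 + 18.56 = 88.56 → 89
rgb(128, 105, 89) = #806959.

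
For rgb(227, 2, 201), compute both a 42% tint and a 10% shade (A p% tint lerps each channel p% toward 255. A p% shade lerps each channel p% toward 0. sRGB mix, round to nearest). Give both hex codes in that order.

#ef6ce0, #cc02b5

42% tint:
  R: 227 + 0.42×(255−227) = 227 + 11.76 = 238.76 → 239
  G: 2 + 0.42×(255−2) = 2 + 106.26 = 108.26 → 108
  B: 201 + 0.42×(255−201) = 201 + 22.68 = 223.68 → 224
  → #ef6ce0
10% shade:
  R: 227 + 0.1×(0−227) = 227 − 22.7 = 204.3 → 204
  G: 2 + 0.1×(0−2) = 2 − 0.2 = 1.8 → 2
  B: 201 + 0.1×(0−201) = 201 − 20.1 = 180.9 → 181
  → #cc02b5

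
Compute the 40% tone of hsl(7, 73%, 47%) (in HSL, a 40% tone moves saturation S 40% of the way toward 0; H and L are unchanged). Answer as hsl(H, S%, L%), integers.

S moves 40% from 73 toward 0: 73 − 29.2 = 43.8 → 44.
H and L are unchanged.

hsl(7, 44%, 47%)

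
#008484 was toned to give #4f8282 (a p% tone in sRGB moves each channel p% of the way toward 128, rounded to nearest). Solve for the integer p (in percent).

62%

#008484 is rgb(0, 132, 132); #4f8282 is rgb(79, 130, 130).
On the R channel (widest range): 79 ≈ 0 + (p/100)(128 − 0), so p ≈ 100×(79 − 0)/(128 − 0) = 7900/128 = 61.72.
p = 62 reproduces all three channels after rounding.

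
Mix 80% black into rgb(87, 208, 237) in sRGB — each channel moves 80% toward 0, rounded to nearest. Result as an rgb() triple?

rgb(17, 42, 47)

An 80% shade moves each channel 80% toward 0:
  R: 87 + 0.8×(0−87) = 87 − 69.6 = 17.4 → 17
  G: 208 + 0.8×(0−208) = 208 − 166.4 = 41.6 → 42
  B: 237 − 189.6 = 47.4 → 47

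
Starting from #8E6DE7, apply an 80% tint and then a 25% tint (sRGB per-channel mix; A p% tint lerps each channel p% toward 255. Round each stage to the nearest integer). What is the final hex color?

#EEE9FB

#8E6DE7 is rgb(142, 109, 231).
Per channel, c → c + 0.8(255 − c):
  R: 142 + 90.4 = 232.4 → 232
  G: 109 + 0.8×(255−109) = 109 + 116.8 = 225.8 → 226
  B: 231 + 19.2 = 250.2 → 250
After the tint: rgb(232, 226, 250) = #E8E2FA.
Per channel, c → c + 0.25(255 − c):
  R: 232 + 5.75 = 237.75 → 238
  G: 226 + 7.25 = 233.25 → 233
  B: 250 + 1.25 = 251.25 → 251
rgb(238, 233, 251) = #EEE9FB.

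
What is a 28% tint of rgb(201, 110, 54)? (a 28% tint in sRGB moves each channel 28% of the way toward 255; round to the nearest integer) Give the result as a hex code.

Lerp each channel 28% toward 255:
  R: 201 + 0.28×(255−201) = 201 + 15.12 = 216.12 → 216
  G: 110 + 40.6 = 150.6 → 151
  B: 54 + 0.28×(255−54) = 54 + 56.28 = 110.28 → 110
rgb(216, 151, 110) = #D8976E.

#D8976E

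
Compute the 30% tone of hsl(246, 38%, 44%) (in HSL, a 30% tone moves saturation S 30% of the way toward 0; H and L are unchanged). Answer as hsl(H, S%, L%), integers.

S moves 30% from 38 toward 0: 38 − 11.4 = 26.6 → 27.
H and L are unchanged.

hsl(246, 27%, 44%)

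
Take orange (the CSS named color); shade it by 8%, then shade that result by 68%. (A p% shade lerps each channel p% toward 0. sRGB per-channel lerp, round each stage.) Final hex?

#4B3100

CSS orange is rgb(255, 165, 0).
An 8% shade moves each channel 8% toward 0:
  R: 255 + 0.08×(0−255) = 255 − 20.4 = 234.6 → 235
  G: 165 − 13.2 = 151.8 → 152
  B: 0 + 0.08×(0−0) = 0 + 0 = 0 → 0
After the shade: rgb(235, 152, 0) = #EB9800.
Lerp each channel 68% toward 0:
  R: 235 + 0.68×(0−235) = 235 − 159.8 = 75.2 → 75
  G: 152 + 0.68×(0−152) = 152 − 103.36 = 48.64 → 49
  B: 0 + 0.68×(0−0) = 0 + 0 = 0 → 0
rgb(75, 49, 0) = #4B3100.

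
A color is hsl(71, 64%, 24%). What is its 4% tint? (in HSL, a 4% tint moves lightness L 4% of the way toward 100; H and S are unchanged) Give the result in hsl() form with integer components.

L moves 4% from 24 toward 100: 24 + 3.04 = 27.04 → 27.
H and S are unchanged.

hsl(71, 64%, 27%)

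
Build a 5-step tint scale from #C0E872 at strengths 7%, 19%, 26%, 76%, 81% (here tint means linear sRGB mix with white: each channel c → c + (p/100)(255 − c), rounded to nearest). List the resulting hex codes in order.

#C0E872 is rgb(192, 232, 114).
7%: (192 + 4.41 = 196.41→196, 232 + 1.61 = 233.61→234, 114 + 9.87 = 123.87→124) → #C4EA7C
19%: (192 + 11.97 = 203.97→204, 232 + 4.37 = 236.37→236, 114 + 26.79 = 140.79→141) → #CCEC8D
26%: (192 + 16.38 = 208.38→208, 232 + 5.98 = 237.98→238, 114 + 36.66 = 150.66→151) → #D0EE97
76%: (192 + 47.88 = 239.88→240, 232 + 17.48 = 249.48→249, 114 + 107.16 = 221.16→221) → #F0F9DD
81%: (192 + 51.03 = 243.03→243, 232 + 18.63 = 250.63→251, 114 + 114.21 = 228.21→228) → #F3FBE4

#C4EA7C, #CCEC8D, #D0EE97, #F0F9DD, #F3FBE4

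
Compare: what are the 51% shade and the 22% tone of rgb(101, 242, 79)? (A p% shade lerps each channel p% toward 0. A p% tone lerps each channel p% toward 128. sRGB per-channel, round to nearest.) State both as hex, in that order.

51% shade:
  R: 101 + 0.51×(0−101) = 101 − 51.51 = 49.49 → 49
  G: 242 − 123.42 = 118.58 → 119
  B: 79 + 0.51×(0−79) = 79 − 40.29 = 38.71 → 39
  → #317727
22% tone:
  R: 101 + 0.22×(128−101) = 101 + 5.94 = 106.94 → 107
  G: 242 + 0.22×(128−242) = 242 − 25.08 = 216.92 → 217
  B: 79 + 10.78 = 89.78 → 90
  → #6BD95A

#317727, #6BD95A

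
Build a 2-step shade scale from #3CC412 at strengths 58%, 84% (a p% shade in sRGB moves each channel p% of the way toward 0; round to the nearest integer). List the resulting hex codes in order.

#195208, #0A1F03

#3CC412 is rgb(60, 196, 18).
58%: (60 − 34.8 = 25.2→25, 196 − 113.68 = 82.32→82, 18 − 10.44 = 7.56→8) → #195208
84%: (60 − 50.4 = 9.6→10, 196 − 164.64 = 31.36→31, 18 − 15.12 = 2.88→3) → #0A1F03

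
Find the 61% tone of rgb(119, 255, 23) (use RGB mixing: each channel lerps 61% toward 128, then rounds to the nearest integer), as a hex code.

#7CB257

Lerp each channel 61% toward 128:
  R: 119 + 5.49 = 124.49 → 124
  G: 255 + 0.61×(128−255) = 255 − 77.47 = 177.53 → 178
  B: 23 + 64.05 = 87.05 → 87
rgb(124, 178, 87) = #7CB257.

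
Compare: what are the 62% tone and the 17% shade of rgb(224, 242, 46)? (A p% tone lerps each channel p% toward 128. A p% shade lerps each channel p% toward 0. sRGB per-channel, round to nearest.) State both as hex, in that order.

#A4AB61, #BAC926

62% tone:
  R: 224 − 59.52 = 164.48 → 164
  G: 242 + 0.62×(128−242) = 242 − 70.68 = 171.32 → 171
  B: 46 + 0.62×(128−46) = 46 + 50.84 = 96.84 → 97
  → #A4AB61
17% shade:
  R: 224 − 38.08 = 185.92 → 186
  G: 242 − 41.14 = 200.86 → 201
  B: 46 + 0.17×(0−46) = 46 − 7.82 = 38.18 → 38
  → #BAC926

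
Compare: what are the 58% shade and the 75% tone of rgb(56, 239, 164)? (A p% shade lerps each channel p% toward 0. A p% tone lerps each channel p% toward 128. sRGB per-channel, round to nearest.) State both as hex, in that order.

58% shade:
  R: 56 + 0.58×(0−56) = 56 − 32.48 = 23.52 → 24
  G: 239 − 138.62 = 100.38 → 100
  B: 164 + 0.58×(0−164) = 164 − 95.12 = 68.88 → 69
  → #186445
75% tone:
  R: 56 + 54 = 110 → 110
  G: 239 − 83.25 = 155.75 → 156
  B: 164 − 27 = 137 → 137
  → #6e9c89

#186445, #6e9c89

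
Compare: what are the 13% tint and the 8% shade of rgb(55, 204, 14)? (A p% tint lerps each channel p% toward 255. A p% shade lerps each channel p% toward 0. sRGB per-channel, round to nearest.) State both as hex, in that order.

13% tint:
  R: 55 + 0.13×(255−55) = 55 + 26 = 81 → 81
  G: 204 + 0.13×(255−204) = 204 + 6.63 = 210.63 → 211
  B: 14 + 0.13×(255−14) = 14 + 31.33 = 45.33 → 45
  → #51D32D
8% shade:
  R: 55 + 0.08×(0−55) = 55 − 4.4 = 50.6 → 51
  G: 204 − 16.32 = 187.68 → 188
  B: 14 + 0.08×(0−14) = 14 − 1.12 = 12.88 → 13
  → #33BC0D

#51D32D, #33BC0D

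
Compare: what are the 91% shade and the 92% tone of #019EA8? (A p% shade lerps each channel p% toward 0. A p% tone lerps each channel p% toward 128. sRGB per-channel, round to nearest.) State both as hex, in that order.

#019EA8 is rgb(1, 158, 168).
91% shade:
  R: 1 − 0.91 = 0.09 → 0
  G: 158 − 143.78 = 14.22 → 14
  B: 168 + 0.91×(0−168) = 168 − 152.88 = 15.12 → 15
  → #000E0F
92% tone:
  R: 1 + 0.92×(128−1) = 1 + 116.84 = 117.84 → 118
  G: 158 − 27.6 = 130.4 → 130
  B: 168 − 36.8 = 131.2 → 131
  → #768283

#000E0F, #768283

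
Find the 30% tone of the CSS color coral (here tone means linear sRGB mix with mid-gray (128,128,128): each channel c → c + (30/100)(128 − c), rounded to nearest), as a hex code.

CSS coral is rgb(255, 127, 80).
Lerp each channel 30% toward 128:
  R: 255 − 38.1 = 216.9 → 217
  G: 127 + 0.3 = 127.3 → 127
  B: 80 + 14.4 = 94.4 → 94
rgb(217, 127, 94) = #D97F5E.

#D97F5E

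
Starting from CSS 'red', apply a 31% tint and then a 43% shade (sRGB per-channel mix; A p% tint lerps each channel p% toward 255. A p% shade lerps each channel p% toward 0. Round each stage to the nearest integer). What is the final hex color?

#912D2D

CSS red is rgb(255, 0, 0).
A 31% tint moves each channel 31% toward 255:
  R: 255 + 0 = 255 → 255
  G: 0 + 0.31×(255−0) = 0 + 79.05 = 79.05 → 79
  B: 0 + 0.31×(255−0) = 0 + 79.05 = 79.05 → 79
After the tint: rgb(255, 79, 79) = #FF4F4F.
Per channel, c → c + 0.43(0 − c):
  R: 255 − 109.65 = 145.35 → 145
  G: 79 + 0.43×(0−79) = 79 − 33.97 = 45.03 → 45
  B: 79 + 0.43×(0−79) = 79 − 33.97 = 45.03 → 45
rgb(145, 45, 45) = #912D2D.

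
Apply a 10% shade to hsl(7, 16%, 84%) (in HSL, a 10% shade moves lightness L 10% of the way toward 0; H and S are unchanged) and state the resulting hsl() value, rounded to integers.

L moves 10% from 84 toward 0: 84 − 8.4 = 75.6 → 76.
H and S are unchanged.

hsl(7, 16%, 76%)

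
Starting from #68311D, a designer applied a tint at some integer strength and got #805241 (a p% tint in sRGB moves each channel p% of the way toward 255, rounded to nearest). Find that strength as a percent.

#68311D is rgb(104, 49, 29); #805241 is rgb(128, 82, 65).
On the B channel (widest range): 65 ≈ 29 + (p/100)(255 − 29), so p ≈ 100×(65 − 29)/(255 − 29) = 3600/226 = 15.93.
p = 16 reproduces all three channels after rounding.

16%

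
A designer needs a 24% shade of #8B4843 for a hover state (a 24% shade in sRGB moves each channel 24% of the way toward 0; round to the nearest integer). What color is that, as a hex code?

#8B4843 is rgb(139, 72, 67).
Lerp each channel 24% toward 0:
  R: 139 + 0.24×(0−139) = 139 − 33.36 = 105.64 → 106
  G: 72 − 17.28 = 54.72 → 55
  B: 67 − 16.08 = 50.92 → 51
rgb(106, 55, 51) = #6A3733.

#6A3733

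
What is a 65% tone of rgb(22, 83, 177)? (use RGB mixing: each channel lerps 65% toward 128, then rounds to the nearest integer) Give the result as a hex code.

Per channel, c → c + 0.65(128 − c):
  R: 22 + 0.65×(128−22) = 22 + 68.9 = 90.9 → 91
  G: 83 + 0.65×(128−83) = 83 + 29.25 = 112.25 → 112
  B: 177 + 0.65×(128−177) = 177 − 31.85 = 145.15 → 145
rgb(91, 112, 145) = #5B7091.

#5B7091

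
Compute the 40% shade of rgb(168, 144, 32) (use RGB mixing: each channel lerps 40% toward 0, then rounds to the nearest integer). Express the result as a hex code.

#655613

Per channel, c → c + 0.4(0 − c):
  R: 168 + 0.4×(0−168) = 168 − 67.2 = 100.8 → 101
  G: 144 + 0.4×(0−144) = 144 − 57.6 = 86.4 → 86
  B: 32 − 12.8 = 19.2 → 19
rgb(101, 86, 19) = #655613.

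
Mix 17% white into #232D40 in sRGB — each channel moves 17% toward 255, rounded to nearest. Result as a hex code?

#485160

#232D40 is rgb(35, 45, 64).
Lerp each channel 17% toward 255:
  R: 35 + 0.17×(255−35) = 35 + 37.4 = 72.4 → 72
  G: 45 + 35.7 = 80.7 → 81
  B: 64 + 0.17×(255−64) = 64 + 32.47 = 96.47 → 96
rgb(72, 81, 96) = #485160.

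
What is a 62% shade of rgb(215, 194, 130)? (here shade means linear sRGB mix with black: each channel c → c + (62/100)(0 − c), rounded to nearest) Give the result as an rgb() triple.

Per channel, c → c + 0.62(0 − c):
  R: 215 − 133.3 = 81.7 → 82
  G: 194 − 120.28 = 73.72 → 74
  B: 130 + 0.62×(0−130) = 130 − 80.6 = 49.4 → 49

rgb(82, 74, 49)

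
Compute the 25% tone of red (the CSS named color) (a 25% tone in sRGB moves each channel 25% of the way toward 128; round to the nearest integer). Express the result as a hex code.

#DF2020

CSS red is rgb(255, 0, 0).
A 25% tone moves each channel 25% toward 128:
  R: 255 + 0.25×(128−255) = 255 − 31.75 = 223.25 → 223
  G: 0 + 0.25×(128−0) = 0 + 32 = 32 → 32
  B: 0 + 0.25×(128−0) = 0 + 32 = 32 → 32
rgb(223, 32, 32) = #DF2020.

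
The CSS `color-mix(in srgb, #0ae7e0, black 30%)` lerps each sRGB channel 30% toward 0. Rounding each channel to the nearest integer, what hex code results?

#0ae7e0 is rgb(10, 231, 224).
A 30% shade moves each channel 30% toward 0:
  R: 10 − 3 = 7 → 7
  G: 231 − 69.3 = 161.7 → 162
  B: 224 + 0.3×(0−224) = 224 − 67.2 = 156.8 → 157
rgb(7, 162, 157) = #07a29d.

#07a29d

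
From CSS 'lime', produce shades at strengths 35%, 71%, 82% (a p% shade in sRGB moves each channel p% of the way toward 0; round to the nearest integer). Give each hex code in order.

CSS lime is rgb(0, 255, 0).
35%: (0→0, 255 − 89.25 = 165.75→166, 0→0) → #00a600
71%: (0→0, 255 − 181.05 = 73.95→74, 0→0) → #004a00
82%: (0→0, 255 − 209.1 = 45.9→46, 0→0) → #002e00

#00a600, #004a00, #002e00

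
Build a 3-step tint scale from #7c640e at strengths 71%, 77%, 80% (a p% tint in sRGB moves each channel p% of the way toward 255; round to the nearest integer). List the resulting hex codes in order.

#d9d2b9, #e1dbc8, #e5e0cf

#7c640e is rgb(124, 100, 14).
71%: (124 + 93.01 = 217.01→217, 100 + 110.05 = 210.05→210, 14 + 171.11 = 185.11→185) → #d9d2b9
77%: (124 + 100.87 = 224.87→225, 100 + 119.35 = 219.35→219, 14 + 185.57 = 199.57→200) → #e1dbc8
80%: (124 + 104.8 = 228.8→229, 100 + 124 = 224→224, 14 + 192.8 = 206.8→207) → #e5e0cf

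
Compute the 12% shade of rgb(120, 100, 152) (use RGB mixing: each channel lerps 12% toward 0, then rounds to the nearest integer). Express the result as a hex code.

Per channel, c → c + 0.12(0 − c):
  R: 120 − 14.4 = 105.6 → 106
  G: 100 + 0.12×(0−100) = 100 − 12 = 88 → 88
  B: 152 − 18.24 = 133.76 → 134
rgb(106, 88, 134) = #6a5886.

#6a5886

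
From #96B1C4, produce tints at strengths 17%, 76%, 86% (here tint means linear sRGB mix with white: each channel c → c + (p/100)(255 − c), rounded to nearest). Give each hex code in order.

#96B1C4 is rgb(150, 177, 196).
17%: (150 + 17.85 = 167.85→168, 177 + 13.26 = 190.26→190, 196 + 10.03 = 206.03→206) → #A8BECE
76%: (150 + 79.8 = 229.8→230, 177 + 59.28 = 236.28→236, 196 + 44.84 = 240.84→241) → #E6ECF1
86%: (150 + 90.3 = 240.3→240, 177 + 67.08 = 244.08→244, 196 + 50.74 = 246.74→247) → #F0F4F7

#A8BECE, #E6ECF1, #F0F4F7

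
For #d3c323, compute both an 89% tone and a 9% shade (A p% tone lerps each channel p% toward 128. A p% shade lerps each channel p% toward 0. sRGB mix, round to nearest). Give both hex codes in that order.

#898776, #c0b120

#d3c323 is rgb(211, 195, 35).
89% tone:
  R: 211 + 0.89×(128−211) = 211 − 73.87 = 137.13 → 137
  G: 195 + 0.89×(128−195) = 195 − 59.63 = 135.37 → 135
  B: 35 + 0.89×(128−35) = 35 + 82.77 = 117.77 → 118
  → #898776
9% shade:
  R: 211 − 18.99 = 192.01 → 192
  G: 195 + 0.09×(0−195) = 195 − 17.55 = 177.45 → 177
  B: 35 + 0.09×(0−35) = 35 − 3.15 = 31.85 → 32
  → #c0b120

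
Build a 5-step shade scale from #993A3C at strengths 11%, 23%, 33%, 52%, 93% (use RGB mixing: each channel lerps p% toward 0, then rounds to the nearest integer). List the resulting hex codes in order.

#993A3C is rgb(153, 58, 60).
11%: (153 − 16.83 = 136.17→136, 58 − 6.38 = 51.62→52, 60 − 6.6 = 53.4→53) → #883435
23%: (153 − 35.19 = 117.81→118, 58 − 13.34 = 44.66→45, 60 − 13.8 = 46.2→46) → #762D2E
33%: (153 − 50.49 = 102.51→103, 58 − 19.14 = 38.86→39, 60 − 19.8 = 40.2→40) → #672728
52%: (153 − 79.56 = 73.44→73, 58 − 30.16 = 27.84→28, 60 − 31.2 = 28.8→29) → #491C1D
93%: (153 − 142.29 = 10.71→11, 58 − 53.94 = 4.06→4, 60 − 55.8 = 4.2→4) → #0B0404

#883435, #762D2E, #672728, #491C1D, #0B0404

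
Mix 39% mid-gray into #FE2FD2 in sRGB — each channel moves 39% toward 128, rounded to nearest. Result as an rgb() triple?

#FE2FD2 is rgb(254, 47, 210).
Lerp each channel 39% toward 128:
  R: 254 + 0.39×(128−254) = 254 − 49.14 = 204.86 → 205
  G: 47 + 0.39×(128−47) = 47 + 31.59 = 78.59 → 79
  B: 210 + 0.39×(128−210) = 210 − 31.98 = 178.02 → 178

rgb(205, 79, 178)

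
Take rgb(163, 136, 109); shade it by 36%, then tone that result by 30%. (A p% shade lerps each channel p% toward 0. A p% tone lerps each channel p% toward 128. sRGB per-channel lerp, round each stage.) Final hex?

#6F6357

Lerp each channel 36% toward 0:
  R: 163 + 0.36×(0−163) = 163 − 58.68 = 104.32 → 104
  G: 136 − 48.96 = 87.04 → 87
  B: 109 − 39.24 = 69.76 → 70
After the shade: rgb(104, 87, 70) = #685746.
A 30% tone moves each channel 30% toward 128:
  R: 104 + 0.3×(128−104) = 104 + 7.2 = 111.2 → 111
  G: 87 + 0.3×(128−87) = 87 + 12.3 = 99.3 → 99
  B: 70 + 0.3×(128−70) = 70 + 17.4 = 87.4 → 87
rgb(111, 99, 87) = #6F6357.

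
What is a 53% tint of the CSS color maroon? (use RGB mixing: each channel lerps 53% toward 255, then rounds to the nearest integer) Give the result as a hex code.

#C38787

CSS maroon is rgb(128, 0, 0).
Per channel, c → c + 0.53(255 − c):
  R: 128 + 0.53×(255−128) = 128 + 67.31 = 195.31 → 195
  G: 0 + 0.53×(255−0) = 0 + 135.15 = 135.15 → 135
  B: 0 + 0.53×(255−0) = 0 + 135.15 = 135.15 → 135
rgb(195, 135, 135) = #C38787.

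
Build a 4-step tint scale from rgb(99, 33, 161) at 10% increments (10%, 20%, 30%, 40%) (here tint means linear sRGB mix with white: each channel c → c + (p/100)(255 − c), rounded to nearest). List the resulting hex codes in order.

#7337AA, #824DB4, #9264BD, #A17AC7

10%: (99 + 15.6 = 114.6→115, 33 + 22.2 = 55.2→55, 161 + 9.4 = 170.4→170) → #7337AA
20%: (99 + 31.2 = 130.2→130, 33 + 44.4 = 77.4→77, 161 + 18.8 = 179.8→180) → #824DB4
30%: (99 + 46.8 = 145.8→146, 33 + 66.6 = 99.6→100, 161 + 28.2 = 189.2→189) → #9264BD
40%: (99 + 62.4 = 161.4→161, 33 + 88.8 = 121.8→122, 161 + 37.6 = 198.6→199) → #A17AC7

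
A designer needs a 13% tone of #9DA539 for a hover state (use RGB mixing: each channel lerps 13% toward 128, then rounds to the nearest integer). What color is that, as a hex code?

#99A042

#9DA539 is rgb(157, 165, 57).
A 13% tone moves each channel 13% toward 128:
  R: 157 + 0.13×(128−157) = 157 − 3.77 = 153.23 → 153
  G: 165 + 0.13×(128−165) = 165 − 4.81 = 160.19 → 160
  B: 57 + 0.13×(128−57) = 57 + 9.23 = 66.23 → 66
rgb(153, 160, 66) = #99A042.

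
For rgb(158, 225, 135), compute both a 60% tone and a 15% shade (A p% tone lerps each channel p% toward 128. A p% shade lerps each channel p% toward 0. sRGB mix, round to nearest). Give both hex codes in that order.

#8CA783, #86BF73

60% tone:
  R: 158 + 0.6×(128−158) = 158 − 18 = 140 → 140
  G: 225 − 58.2 = 166.8 → 167
  B: 135 − 4.2 = 130.8 → 131
  → #8CA783
15% shade:
  R: 158 + 0.15×(0−158) = 158 − 23.7 = 134.3 → 134
  G: 225 − 33.75 = 191.25 → 191
  B: 135 + 0.15×(0−135) = 135 − 20.25 = 114.75 → 115
  → #86BF73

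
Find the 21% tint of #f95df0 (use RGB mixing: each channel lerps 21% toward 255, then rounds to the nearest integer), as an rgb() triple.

#f95df0 is rgb(249, 93, 240).
Lerp each channel 21% toward 255:
  R: 249 + 1.26 = 250.26 → 250
  G: 93 + 0.21×(255−93) = 93 + 34.02 = 127.02 → 127
  B: 240 + 3.15 = 243.15 → 243

rgb(250, 127, 243)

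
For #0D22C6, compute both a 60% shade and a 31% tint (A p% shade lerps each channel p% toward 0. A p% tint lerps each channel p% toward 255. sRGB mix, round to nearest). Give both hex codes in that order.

#050E4F, #5867D8

#0D22C6 is rgb(13, 34, 198).
60% shade:
  R: 13 − 7.8 = 5.2 → 5
  G: 34 − 20.4 = 13.6 → 14
  B: 198 − 118.8 = 79.2 → 79
  → #050E4F
31% tint:
  R: 13 + 75.02 = 88.02 → 88
  G: 34 + 0.31×(255−34) = 34 + 68.51 = 102.51 → 103
  B: 198 + 0.31×(255−198) = 198 + 17.67 = 215.67 → 216
  → #5867D8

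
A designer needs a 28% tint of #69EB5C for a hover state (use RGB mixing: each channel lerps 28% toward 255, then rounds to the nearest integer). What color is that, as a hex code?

#93F18A

#69EB5C is rgb(105, 235, 92).
Per channel, c → c + 0.28(255 − c):
  R: 105 + 0.28×(255−105) = 105 + 42 = 147 → 147
  G: 235 + 5.6 = 240.6 → 241
  B: 92 + 0.28×(255−92) = 92 + 45.64 = 137.64 → 138
rgb(147, 241, 138) = #93F18A.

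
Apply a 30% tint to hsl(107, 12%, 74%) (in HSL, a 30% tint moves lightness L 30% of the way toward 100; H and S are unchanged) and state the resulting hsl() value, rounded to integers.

hsl(107, 12%, 82%)

L moves 30% from 74 toward 100: 74 + 7.8 = 81.8 → 82.
H and S are unchanged.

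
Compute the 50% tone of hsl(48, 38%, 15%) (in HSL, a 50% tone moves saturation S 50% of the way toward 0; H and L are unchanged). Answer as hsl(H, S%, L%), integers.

hsl(48, 19%, 15%)

S moves 50% from 38 toward 0: 38 − 19 = 19 → 19.
H and L are unchanged.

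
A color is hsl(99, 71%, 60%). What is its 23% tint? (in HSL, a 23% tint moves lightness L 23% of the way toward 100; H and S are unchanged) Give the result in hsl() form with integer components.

hsl(99, 71%, 69%)

L moves 23% from 60 toward 100: 60 + 9.2 = 69.2 → 69.
H and S are unchanged.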